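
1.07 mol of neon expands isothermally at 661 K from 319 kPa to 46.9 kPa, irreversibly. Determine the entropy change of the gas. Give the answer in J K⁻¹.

ΔS_gas = 17.1 J/K

Entropy is a state function, so ΔS_gas depends only on the end states.
For an isothermal ideal gas ΔS_gas = nR ln(P₁/P₂) = 1.07 × 8.314 × ln(319/46.9) = 17.1 J/K.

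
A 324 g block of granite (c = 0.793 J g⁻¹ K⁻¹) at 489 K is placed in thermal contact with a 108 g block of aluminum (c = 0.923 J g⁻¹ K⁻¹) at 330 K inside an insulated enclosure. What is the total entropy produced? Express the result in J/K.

ΔS_total = 5.22 J/K

Energy balance: T_f = (m₁c₁T₁ + m₂c₂T₂)/(m₁c₁ + m₂c₂) = 444.56 K.
ΔS₁ = m₁c₁ ln(T_f/T₁) = 256.932 × ln(444.56/489) = -24.48 J/K.
ΔS₂ = m₂c₂ ln(T_f/T₂) = 99.684 × ln(444.56/330) = 29.7 J/K.
ΔS_total = -24.48 + 29.7 = 5.22 J/K.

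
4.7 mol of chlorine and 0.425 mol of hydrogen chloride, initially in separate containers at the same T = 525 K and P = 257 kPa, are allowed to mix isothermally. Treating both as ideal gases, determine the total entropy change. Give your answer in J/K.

Mole fractions: x_A = 4.7/5.12 = 0.917, x_B = 0.0829.
ΔS_mix = −R(n_A ln x_A + n_B ln x_B) = −8.314 × (4.7 ln 0.917 + 0.425 ln 0.0829) = 12.2 J/K.

ΔS_mix = 12.2 J/K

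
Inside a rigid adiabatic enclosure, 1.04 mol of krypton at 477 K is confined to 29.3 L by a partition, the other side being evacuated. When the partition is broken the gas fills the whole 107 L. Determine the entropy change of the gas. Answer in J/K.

For an ideal gas in free expansion Q = 0 and W = 0, so T is unchanged.
Entropy is a state function; using a reversible isothermal path, ΔS_gas = nR ln(V₂/V₁) = 1.04 × 8.314 × ln(107/29.3) = 11.2 J/K.

ΔS_gas = 11.2 J/K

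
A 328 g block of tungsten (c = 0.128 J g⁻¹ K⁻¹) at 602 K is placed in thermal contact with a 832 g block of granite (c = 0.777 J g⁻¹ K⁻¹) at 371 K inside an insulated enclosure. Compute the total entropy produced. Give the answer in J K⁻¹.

Energy balance: T_f = (m₁c₁T₁ + m₂c₂T₂)/(m₁c₁ + m₂c₂) = 385.09 K.
ΔS₁ = m₁c₁ ln(T_f/T₁) = 41.984 × ln(385.09/602) = -18.76 J/K.
ΔS₂ = m₂c₂ ln(T_f/T₂) = 646.464 × ln(385.09/371) = 24.09 J/K.
ΔS_total = -18.76 + 24.09 = 5.33 J/K.

ΔS_total = 5.33 J/K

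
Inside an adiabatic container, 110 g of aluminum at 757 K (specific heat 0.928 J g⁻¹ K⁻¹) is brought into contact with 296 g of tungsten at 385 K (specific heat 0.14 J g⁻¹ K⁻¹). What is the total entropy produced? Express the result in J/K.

ΔS_total = 6.06 J/K

Energy balance: T_f = (m₁c₁T₁ + m₂c₂T₂)/(m₁c₁ + m₂c₂) = 649.59 K.
ΔS₁ = m₁c₁ ln(T_f/T₁) = 102.08 × ln(649.59/757) = -15.62 J/K.
ΔS₂ = m₂c₂ ln(T_f/T₂) = 41.44 × ln(649.59/385) = 21.68 J/K.
ΔS_total = -15.62 + 21.68 = 6.06 J/K.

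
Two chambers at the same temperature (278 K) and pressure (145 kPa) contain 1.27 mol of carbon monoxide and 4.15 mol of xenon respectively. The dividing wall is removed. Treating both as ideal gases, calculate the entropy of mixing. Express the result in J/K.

Mole fractions: x_A = 1.27/5.42 = 0.234, x_B = 0.766.
ΔS_mix = −R(n_A ln x_A + n_B ln x_B) = −8.314 × (1.27 ln 0.234 + 4.15 ln 0.766) = 24.5 J/K.

ΔS_mix = 24.5 J/K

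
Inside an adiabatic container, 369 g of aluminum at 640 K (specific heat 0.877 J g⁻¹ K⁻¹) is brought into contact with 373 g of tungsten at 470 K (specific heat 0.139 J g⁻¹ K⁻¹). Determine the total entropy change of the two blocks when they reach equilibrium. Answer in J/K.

ΔS_total = 1.98 J/K

Energy balance: T_f = (m₁c₁T₁ + m₂c₂T₂)/(m₁c₁ + m₂c₂) = 616.52 K.
ΔS₁ = m₁c₁ ln(T_f/T₁) = 323.613 × ln(616.52/640) = -12.09 J/K.
ΔS₂ = m₂c₂ ln(T_f/T₂) = 51.847 × ln(616.52/470) = 14.07 J/K.
ΔS_total = -12.09 + 14.07 = 1.98 J/K.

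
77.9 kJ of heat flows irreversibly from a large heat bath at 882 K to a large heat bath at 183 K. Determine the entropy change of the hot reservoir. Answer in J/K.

ΔS_hot = -88.3 J/K

The hot reservoir loses heat Q, so ΔS_hot = −Q/T_H = −77900/882 = -88.3 J/K.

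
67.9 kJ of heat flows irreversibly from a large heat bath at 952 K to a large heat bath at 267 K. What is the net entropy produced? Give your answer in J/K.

ΔS_hot = −Q/T_H = −67900/952 = -71.32 J/K and ΔS_cold = +Q/T_C = 67900/267 = 254.3 J/K.
ΔS_total = -71.32 + 254.3 = 183 J/K, positive as the second law requires.

ΔS_total = 183 J/K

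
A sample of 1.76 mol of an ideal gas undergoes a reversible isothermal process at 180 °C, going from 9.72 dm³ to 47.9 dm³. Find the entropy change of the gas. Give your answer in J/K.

ΔS_gas = 23.3 J/K

For an isothermal ideal gas ΔS_gas = nR ln(V₂/V₁) = 1.76 × 8.314 × ln(47.9/9.72) = 23.3 J/K.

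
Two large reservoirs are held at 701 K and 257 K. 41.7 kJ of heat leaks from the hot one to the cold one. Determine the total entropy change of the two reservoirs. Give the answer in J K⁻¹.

ΔS_hot = −Q/T_H = −41700/701 = -59.49 J/K and ΔS_cold = +Q/T_C = 41700/257 = 162.3 J/K.
ΔS_total = -59.49 + 162.3 = 103 J/K, positive as the second law requires.

ΔS_total = 103 J/K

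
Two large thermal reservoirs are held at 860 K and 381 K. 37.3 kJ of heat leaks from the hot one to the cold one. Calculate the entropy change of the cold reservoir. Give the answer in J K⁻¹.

ΔS_cold = 97.9 J/K

The cold reservoir gains heat Q, so ΔS_cold = +Q/T_C = 37300/381 = 97.9 J/K.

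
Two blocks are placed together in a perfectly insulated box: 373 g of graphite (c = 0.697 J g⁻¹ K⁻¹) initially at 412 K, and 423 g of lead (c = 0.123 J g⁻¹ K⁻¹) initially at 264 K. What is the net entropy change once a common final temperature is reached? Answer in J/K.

Energy balance: T_f = (m₁c₁T₁ + m₂c₂T₂)/(m₁c₁ + m₂c₂) = 387.32 K.
ΔS₁ = m₁c₁ ln(T_f/T₁) = 259.981 × ln(387.32/412) = -16.06 J/K.
ΔS₂ = m₂c₂ ln(T_f/T₂) = 52.029 × ln(387.32/264) = 19.94 J/K.
ΔS_total = -16.06 + 19.94 = 3.88 J/K.

ΔS_total = 3.88 J/K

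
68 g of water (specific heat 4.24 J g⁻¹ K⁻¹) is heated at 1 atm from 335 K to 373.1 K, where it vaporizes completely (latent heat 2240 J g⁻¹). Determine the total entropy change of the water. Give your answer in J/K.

ΔS = 439 J/K

Warming step: ΔS₁ = m c ln(T_tr/T_i) = 68 × 4.24 × ln(373.1/335) = 31.06 J/K.
Phase change: ΔS₂ = +mL/T_tr = 68 × 2240 / 373.1 = 408.3 J/K.
ΔS_total = (31.06) + (408.3) = 439 J/K.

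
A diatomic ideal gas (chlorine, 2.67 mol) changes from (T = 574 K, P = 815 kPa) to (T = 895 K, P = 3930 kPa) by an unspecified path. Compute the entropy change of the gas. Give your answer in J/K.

ΔS = nC_p ln(T₂/T₁) − nR ln(P₂/P₁), with C_p = 7R/2 = 29.1 J mol⁻¹ K⁻¹ for a diatomic ideal gas.
ΔS = 2.67 × [29.1 × ln(895/574) − 8.314 × ln(3930/815)] = -0.411 J/K.

ΔS = -0.411 J/K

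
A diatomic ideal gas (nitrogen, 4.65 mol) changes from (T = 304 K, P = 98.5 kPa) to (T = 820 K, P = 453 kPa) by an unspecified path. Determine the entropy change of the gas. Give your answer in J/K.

ΔS = 75.3 J/K

ΔS = nC_p ln(T₂/T₁) − nR ln(P₂/P₁), with C_p = 7R/2 = 29.1 J mol⁻¹ K⁻¹ for a diatomic ideal gas.
ΔS = 4.65 × [29.1 × ln(820/304) − 8.314 × ln(453/98.5)] = 75.3 J/K.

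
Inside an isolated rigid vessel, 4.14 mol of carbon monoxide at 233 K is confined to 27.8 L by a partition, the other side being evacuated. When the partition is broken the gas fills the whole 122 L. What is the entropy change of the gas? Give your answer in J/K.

ΔS_gas = 50.9 J/K

No heat is exchanged and no work is done, so the ideal-gas temperature stays constant.
Entropy is a state function; using a reversible isothermal path, ΔS_gas = nR ln(V₂/V₁) = 4.14 × 8.314 × ln(122/27.8) = 50.9 J/K.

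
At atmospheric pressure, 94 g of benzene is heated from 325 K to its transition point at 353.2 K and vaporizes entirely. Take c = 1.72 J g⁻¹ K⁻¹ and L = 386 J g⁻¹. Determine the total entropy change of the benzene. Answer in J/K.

Warming step: ΔS₁ = m c ln(T_tr/T_i) = 94 × 1.72 × ln(353.2/325) = 13.45 J/K.
Phase change: ΔS₂ = +mL/T_tr = 94 × 386 / 353.2 = 102.7 J/K.
ΔS_total = (13.45) + (102.7) = 116 J/K.

ΔS = 116 J/K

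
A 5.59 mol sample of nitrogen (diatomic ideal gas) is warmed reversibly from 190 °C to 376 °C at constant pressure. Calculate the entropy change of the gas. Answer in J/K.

ΔS = 54.9 J/K

In kelvin: T₁ = 463.15 K, T₂ = 649.15 K. At constant pressure, ΔS = nC_p ln(T₂/T₁) with C_p = 7R/2 = 29.1 J mol⁻¹ K⁻¹.
ΔS = 5.59 × 29.1 × ln(649.15/463.15) = 54.9 J/K.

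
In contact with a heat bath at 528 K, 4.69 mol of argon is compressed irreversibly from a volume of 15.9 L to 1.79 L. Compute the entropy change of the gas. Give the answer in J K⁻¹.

ΔS_gas = -85.2 J/K

Entropy is a state function, so ΔS_gas depends only on the end states.
For an isothermal ideal gas ΔS_gas = nR ln(V₂/V₁) = 4.69 × 8.314 × ln(1.79/15.9) = -85.2 J/K.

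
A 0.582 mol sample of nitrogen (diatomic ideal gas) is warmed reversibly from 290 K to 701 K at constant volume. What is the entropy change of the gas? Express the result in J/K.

ΔS = 10.7 J/K

At constant volume, ΔS = nC_V ln(T₂/T₁) with C_V = 5R/2 = 20.79 J mol⁻¹ K⁻¹.
ΔS = 0.582 × 20.79 × ln(701/290) = 10.7 J/K.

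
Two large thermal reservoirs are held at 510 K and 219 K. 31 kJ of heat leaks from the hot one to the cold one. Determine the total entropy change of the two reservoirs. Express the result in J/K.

ΔS_hot = −Q/T_H = −31000/510 = -60.78 J/K and ΔS_cold = +Q/T_C = 31000/219 = 141.6 J/K.
ΔS_total = -60.78 + 141.6 = 80.8 J/K, positive as the second law requires.

ΔS_total = 80.8 J/K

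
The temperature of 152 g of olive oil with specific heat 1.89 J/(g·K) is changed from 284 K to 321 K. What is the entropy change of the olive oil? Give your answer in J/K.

ΔS = ∫dQ_rev/T = m c ln(T₂/T₁) = 152 × 1.89 × ln(321/284) = 35.2 J/K.

ΔS = 35.2 J/K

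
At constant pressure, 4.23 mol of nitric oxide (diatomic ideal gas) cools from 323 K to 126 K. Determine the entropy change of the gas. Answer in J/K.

At constant pressure, ΔS = nC_p ln(T₂/T₁) with C_p = 7R/2 = 29.1 J mol⁻¹ K⁻¹.
ΔS = 4.23 × 29.1 × ln(126/323) = -116 J/K.

ΔS = -116 J/K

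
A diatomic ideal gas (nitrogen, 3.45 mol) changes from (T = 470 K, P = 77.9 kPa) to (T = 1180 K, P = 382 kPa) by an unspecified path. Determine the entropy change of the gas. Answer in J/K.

ΔS = 46.8 J/K

ΔS = nC_p ln(T₂/T₁) − nR ln(P₂/P₁), with C_p = 7R/2 = 29.1 J mol⁻¹ K⁻¹ for a diatomic ideal gas.
ΔS = 3.45 × [29.1 × ln(1180/470) − 8.314 × ln(382/77.9)] = 46.8 J/K.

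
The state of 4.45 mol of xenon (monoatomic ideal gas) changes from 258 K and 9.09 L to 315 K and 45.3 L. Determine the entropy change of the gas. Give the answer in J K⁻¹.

ΔS = 70.5 J/K

Entropy is a state function: ΔS = nC_V ln(T₂/T₁) + nR ln(V₂/V₁), with C_V = 3R/2 = 12.47 J mol⁻¹ K⁻¹ for a monoatomic ideal gas.
ΔS = 4.45 × [12.47 × ln(315/258) + 8.314 × ln(45.3/9.09)] = 70.5 J/K.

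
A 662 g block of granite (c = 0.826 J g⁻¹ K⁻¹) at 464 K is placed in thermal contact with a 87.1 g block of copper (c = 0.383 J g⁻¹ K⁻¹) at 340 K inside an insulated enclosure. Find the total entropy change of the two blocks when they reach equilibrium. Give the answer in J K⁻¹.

ΔS_total = 1.39 J/K

Energy balance: T_f = (m₁c₁T₁ + m₂c₂T₂)/(m₁c₁ + m₂c₂) = 456.87 K.
ΔS₁ = m₁c₁ ln(T_f/T₁) = 546.812 × ln(456.87/464) = -8.468 J/K.
ΔS₂ = m₂c₂ ln(T_f/T₂) = 33.3593 × ln(456.87/340) = 9.856 J/K.
ΔS_total = -8.468 + 9.856 = 1.39 J/K.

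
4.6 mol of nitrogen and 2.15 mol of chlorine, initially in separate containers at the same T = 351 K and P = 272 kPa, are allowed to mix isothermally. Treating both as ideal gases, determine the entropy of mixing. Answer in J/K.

Mole fractions: x_A = 4.6/6.75 = 0.681, x_B = 0.319.
ΔS_mix = −R(n_A ln x_A + n_B ln x_B) = −8.314 × (4.6 ln 0.681 + 2.15 ln 0.319) = 35.1 J/K.

ΔS_mix = 35.1 J/K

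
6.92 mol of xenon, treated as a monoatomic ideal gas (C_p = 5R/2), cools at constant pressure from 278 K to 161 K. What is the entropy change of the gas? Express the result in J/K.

ΔS = -78.6 J/K

At constant pressure, ΔS = nC_p ln(T₂/T₁) with C_p = 5R/2 = 20.79 J mol⁻¹ K⁻¹.
ΔS = 6.92 × 20.79 × ln(161/278) = -78.6 J/K.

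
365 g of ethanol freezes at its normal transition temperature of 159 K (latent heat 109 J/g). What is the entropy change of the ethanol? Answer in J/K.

ΔS = -250 J/K

Heat released by the substance: Q = −mL = −365 × 109 = −39785 J.
At constant T, ΔS = Q_rev/T = −39785 / 159 = -250 J/K.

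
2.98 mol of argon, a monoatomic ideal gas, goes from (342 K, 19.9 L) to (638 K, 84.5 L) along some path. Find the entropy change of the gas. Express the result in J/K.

ΔS = 59 J/K

Entropy is a state function: ΔS = nC_V ln(T₂/T₁) + nR ln(V₂/V₁), with C_V = 3R/2 = 12.47 J mol⁻¹ K⁻¹ for a monoatomic ideal gas.
ΔS = 2.98 × [12.47 × ln(638/342) + 8.314 × ln(84.5/19.9)] = 59 J/K.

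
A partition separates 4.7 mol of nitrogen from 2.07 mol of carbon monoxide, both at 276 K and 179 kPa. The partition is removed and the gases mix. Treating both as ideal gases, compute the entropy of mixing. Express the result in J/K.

Mole fractions: x_A = 4.7/6.77 = 0.694, x_B = 0.306.
ΔS_mix = −R(n_A ln x_A + n_B ln x_B) = −8.314 × (4.7 ln 0.694 + 2.07 ln 0.306) = 34.7 J/K.

ΔS_mix = 34.7 J/K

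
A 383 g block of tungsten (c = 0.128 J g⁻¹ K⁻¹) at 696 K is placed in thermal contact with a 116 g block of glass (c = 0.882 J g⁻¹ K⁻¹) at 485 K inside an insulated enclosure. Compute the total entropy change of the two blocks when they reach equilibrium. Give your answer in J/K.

ΔS_total = 2.25 J/K

Energy balance: T_f = (m₁c₁T₁ + m₂c₂T₂)/(m₁c₁ + m₂c₂) = 553.35 K.
ΔS₁ = m₁c₁ ln(T_f/T₁) = 49.024 × ln(553.35/696) = -11.24 J/K.
ΔS₂ = m₂c₂ ln(T_f/T₂) = 102.312 × ln(553.35/485) = 13.49 J/K.
ΔS_total = -11.24 + 13.49 = 2.25 J/K.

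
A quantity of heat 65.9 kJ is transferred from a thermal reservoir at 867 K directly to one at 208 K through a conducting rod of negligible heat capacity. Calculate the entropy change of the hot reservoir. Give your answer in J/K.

The hot reservoir loses heat Q, so ΔS_hot = −Q/T_H = −65900/867 = -76 J/K.

ΔS_hot = -76 J/K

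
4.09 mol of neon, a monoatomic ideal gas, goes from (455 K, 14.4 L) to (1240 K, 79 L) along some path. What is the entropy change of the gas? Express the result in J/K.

ΔS = 109 J/K

Entropy is a state function: ΔS = nC_V ln(T₂/T₁) + nR ln(V₂/V₁), with C_V = 3R/2 = 12.47 J mol⁻¹ K⁻¹ for a monoatomic ideal gas.
ΔS = 4.09 × [12.47 × ln(1240/455) + 8.314 × ln(79/14.4)] = 109 J/K.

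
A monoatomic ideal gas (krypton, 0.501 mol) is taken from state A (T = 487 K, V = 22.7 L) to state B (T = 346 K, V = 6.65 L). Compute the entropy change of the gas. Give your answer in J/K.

ΔS = -7.25 J/K

Entropy is a state function: ΔS = nC_V ln(T₂/T₁) + nR ln(V₂/V₁), with C_V = 3R/2 = 12.47 J mol⁻¹ K⁻¹ for a monoatomic ideal gas.
ΔS = 0.501 × [12.47 × ln(346/487) + 8.314 × ln(6.65/22.7)] = -7.25 J/K.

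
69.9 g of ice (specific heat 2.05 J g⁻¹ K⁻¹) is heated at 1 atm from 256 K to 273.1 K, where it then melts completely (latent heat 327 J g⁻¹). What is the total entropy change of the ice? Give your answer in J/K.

ΔS = 93 J/K

Warming step: ΔS₁ = m c ln(T_tr/T_i) = 69.9 × 2.05 × ln(273.1/256) = 9.266 J/K.
Phase change: ΔS₂ = +mL/T_tr = 69.9 × 327 / 273.1 = 83.7 J/K.
ΔS_total = (9.266) + (83.7) = 93 J/K.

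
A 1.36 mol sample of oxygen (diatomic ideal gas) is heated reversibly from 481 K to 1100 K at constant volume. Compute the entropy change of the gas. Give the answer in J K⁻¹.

ΔS = 23.4 J/K

At constant volume, ΔS = nC_V ln(T₂/T₁) with C_V = 5R/2 = 20.79 J mol⁻¹ K⁻¹.
ΔS = 1.36 × 20.79 × ln(1100/481) = 23.4 J/K.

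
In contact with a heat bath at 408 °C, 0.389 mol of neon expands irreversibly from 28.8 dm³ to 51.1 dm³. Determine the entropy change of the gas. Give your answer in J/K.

Entropy is a state function, so ΔS_gas depends only on the end states.
For an isothermal ideal gas ΔS_gas = nR ln(V₂/V₁) = 0.389 × 8.314 × ln(51.1/28.8) = 1.85 J/K.

ΔS_gas = 1.85 J/K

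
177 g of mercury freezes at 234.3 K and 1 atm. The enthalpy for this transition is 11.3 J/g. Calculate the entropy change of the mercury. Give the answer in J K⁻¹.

ΔS = -8.54 J/K

Heat released by the substance: Q = −mL = −177 × 11.3 = −2000.1 J.
At constant T, ΔS = Q_rev/T = −2000.1 / 234.3 = -8.54 J/K.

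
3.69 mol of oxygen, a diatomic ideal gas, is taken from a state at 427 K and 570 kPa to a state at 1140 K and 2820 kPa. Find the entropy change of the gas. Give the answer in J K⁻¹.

ΔS = 56.4 J/K

ΔS = nC_p ln(T₂/T₁) − nR ln(P₂/P₁), with C_p = 7R/2 = 29.1 J mol⁻¹ K⁻¹ for a diatomic ideal gas.
ΔS = 3.69 × [29.1 × ln(1140/427) − 8.314 × ln(2820/570)] = 56.4 J/K.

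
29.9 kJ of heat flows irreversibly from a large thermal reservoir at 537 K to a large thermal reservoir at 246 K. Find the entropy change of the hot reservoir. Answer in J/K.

ΔS_hot = -55.7 J/K

The hot reservoir loses heat Q, so ΔS_hot = −Q/T_H = −29900/537 = -55.7 J/K.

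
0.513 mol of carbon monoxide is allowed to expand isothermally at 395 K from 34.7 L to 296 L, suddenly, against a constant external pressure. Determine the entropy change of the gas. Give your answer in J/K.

Entropy is a state function, so ΔS_gas depends only on the end states.
For an isothermal ideal gas ΔS_gas = nR ln(V₂/V₁) = 0.513 × 8.314 × ln(296/34.7) = 9.14 J/K.

ΔS_gas = 9.14 J/K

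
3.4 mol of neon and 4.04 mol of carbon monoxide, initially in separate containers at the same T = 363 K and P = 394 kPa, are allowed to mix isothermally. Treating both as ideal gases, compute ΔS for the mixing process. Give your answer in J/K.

Mole fractions: x_A = 3.4/7.44 = 0.457, x_B = 0.543.
ΔS_mix = −R(n_A ln x_A + n_B ln x_B) = −8.314 × (3.4 ln 0.457 + 4.04 ln 0.543) = 42.6 J/K.

ΔS_mix = 42.6 J/K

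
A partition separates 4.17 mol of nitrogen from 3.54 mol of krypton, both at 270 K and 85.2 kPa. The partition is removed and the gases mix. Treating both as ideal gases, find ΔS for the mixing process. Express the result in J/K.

ΔS_mix = 44.2 J/K

Mole fractions: x_A = 4.17/7.71 = 0.541, x_B = 0.459.
ΔS_mix = −R(n_A ln x_A + n_B ln x_B) = −8.314 × (4.17 ln 0.541 + 3.54 ln 0.459) = 44.2 J/K.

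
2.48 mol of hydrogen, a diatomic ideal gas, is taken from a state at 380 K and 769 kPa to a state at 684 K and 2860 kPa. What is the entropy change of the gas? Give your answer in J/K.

ΔS = nC_p ln(T₂/T₁) − nR ln(P₂/P₁), with C_p = 7R/2 = 29.1 J mol⁻¹ K⁻¹ for a diatomic ideal gas.
ΔS = 2.48 × [29.1 × ln(684/380) − 8.314 × ln(2860/769)] = 15.3 J/K.

ΔS = 15.3 J/K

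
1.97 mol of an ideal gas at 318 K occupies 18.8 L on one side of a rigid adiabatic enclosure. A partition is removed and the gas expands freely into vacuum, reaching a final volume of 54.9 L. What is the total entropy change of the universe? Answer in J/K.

No heat is exchanged and no work is done, so the ideal-gas temperature stays constant.
Entropy is a state function; using a reversible isothermal path, ΔS_gas = nR ln(V₂/V₁) = 1.97 × 8.314 × ln(54.9/18.8) = 17.6 J/K.
The insulated surroundings exchange no heat, so ΔS_surr = 0 and ΔS_universe = ΔS_gas.

ΔS_universe = 17.6 J/K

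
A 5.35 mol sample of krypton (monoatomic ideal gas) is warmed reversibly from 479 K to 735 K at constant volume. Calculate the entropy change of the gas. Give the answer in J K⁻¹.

ΔS = 28.6 J/K

At constant volume, ΔS = nC_V ln(T₂/T₁) with C_V = 3R/2 = 12.47 J mol⁻¹ K⁻¹.
ΔS = 5.35 × 12.47 × ln(735/479) = 28.6 J/K.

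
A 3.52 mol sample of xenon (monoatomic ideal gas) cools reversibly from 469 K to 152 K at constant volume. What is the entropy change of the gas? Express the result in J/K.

At constant volume, ΔS = nC_V ln(T₂/T₁) with C_V = 3R/2 = 12.47 J mol⁻¹ K⁻¹.
ΔS = 3.52 × 12.47 × ln(152/469) = -49.5 J/K.

ΔS = -49.5 J/K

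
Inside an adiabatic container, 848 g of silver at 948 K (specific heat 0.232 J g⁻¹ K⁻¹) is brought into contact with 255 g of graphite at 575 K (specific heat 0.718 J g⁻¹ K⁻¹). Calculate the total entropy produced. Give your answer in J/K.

ΔS_total = 11.7 J/K

Energy balance: T_f = (m₁c₁T₁ + m₂c₂T₂)/(m₁c₁ + m₂c₂) = 768.2 K.
ΔS₁ = m₁c₁ ln(T_f/T₁) = 196.736 × ln(768.2/948) = -41.37 J/K.
ΔS₂ = m₂c₂ ln(T_f/T₂) = 183.09 × ln(768.2/575) = 53.04 J/K.
ΔS_total = -41.37 + 53.04 = 11.7 J/K.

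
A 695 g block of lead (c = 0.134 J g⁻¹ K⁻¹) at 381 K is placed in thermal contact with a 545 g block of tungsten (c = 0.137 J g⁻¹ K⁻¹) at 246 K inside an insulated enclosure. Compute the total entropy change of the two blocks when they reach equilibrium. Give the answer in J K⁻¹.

ΔS_total = 3.87 J/K

Energy balance: T_f = (m₁c₁T₁ + m₂c₂T₂)/(m₁c₁ + m₂c₂) = 320.93 K.
ΔS₁ = m₁c₁ ln(T_f/T₁) = 93.13 × ln(320.93/381) = -15.98 J/K.
ΔS₂ = m₂c₂ ln(T_f/T₂) = 74.665 × ln(320.93/246) = 19.85 J/K.
ΔS_total = -15.98 + 19.85 = 3.87 J/K.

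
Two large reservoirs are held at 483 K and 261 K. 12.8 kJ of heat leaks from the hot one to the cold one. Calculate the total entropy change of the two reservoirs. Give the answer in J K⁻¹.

ΔS_hot = −Q/T_H = −12800/483 = -26.5 J/K and ΔS_cold = +Q/T_C = 12800/261 = 49.04 J/K.
ΔS_total = -26.5 + 49.04 = 22.5 J/K, positive as the second law requires.

ΔS_total = 22.5 J/K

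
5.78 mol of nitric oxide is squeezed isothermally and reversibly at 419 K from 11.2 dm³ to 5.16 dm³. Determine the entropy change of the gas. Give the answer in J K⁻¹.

For an isothermal ideal gas ΔS_gas = nR ln(V₂/V₁) = 5.78 × 8.314 × ln(5.16/11.2) = -37.2 J/K.

ΔS_gas = -37.2 J/K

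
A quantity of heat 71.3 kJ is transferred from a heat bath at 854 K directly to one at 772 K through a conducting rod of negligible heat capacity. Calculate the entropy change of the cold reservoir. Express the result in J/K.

The cold reservoir gains heat Q, so ΔS_cold = +Q/T_C = 71300/772 = 92.4 J/K.

ΔS_cold = 92.4 J/K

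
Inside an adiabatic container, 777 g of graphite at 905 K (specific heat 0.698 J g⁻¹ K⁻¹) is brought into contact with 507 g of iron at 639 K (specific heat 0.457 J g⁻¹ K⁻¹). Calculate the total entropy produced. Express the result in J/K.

Energy balance: T_f = (m₁c₁T₁ + m₂c₂T₂)/(m₁c₁ + m₂c₂) = 825.38 K.
ΔS₁ = m₁c₁ ln(T_f/T₁) = 542.346 × ln(825.38/905) = -49.95 J/K.
ΔS₂ = m₂c₂ ln(T_f/T₂) = 231.699 × ln(825.38/639) = 59.3 J/K.
ΔS_total = -49.95 + 59.3 = 9.35 J/K.

ΔS_total = 9.35 J/K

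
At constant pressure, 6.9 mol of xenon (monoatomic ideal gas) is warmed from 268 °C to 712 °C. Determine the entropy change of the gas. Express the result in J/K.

ΔS = 85.9 J/K

In kelvin: T₁ = 541.15 K, T₂ = 985.15 K. At constant pressure, ΔS = nC_p ln(T₂/T₁) with C_p = 5R/2 = 20.79 J mol⁻¹ K⁻¹.
ΔS = 6.9 × 20.79 × ln(985.15/541.15) = 85.9 J/K.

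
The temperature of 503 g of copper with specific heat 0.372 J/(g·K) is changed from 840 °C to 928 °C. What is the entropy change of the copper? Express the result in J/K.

In kelvin: T₁ = 1113.15 K, T₂ = 1201.15 K. ΔS = ∫dQ_rev/T = m c ln(T₂/T₁) = 503 × 0.372 × ln(1201.15/1113.15) = 14.2 J/K.

ΔS = 14.2 J/K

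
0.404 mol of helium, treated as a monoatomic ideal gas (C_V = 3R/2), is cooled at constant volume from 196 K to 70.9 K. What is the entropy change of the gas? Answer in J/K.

At constant volume, ΔS = nC_V ln(T₂/T₁) with C_V = 3R/2 = 12.47 J mol⁻¹ K⁻¹.
ΔS = 0.404 × 12.47 × ln(70.9/196) = -5.12 J/K.

ΔS = -5.12 J/K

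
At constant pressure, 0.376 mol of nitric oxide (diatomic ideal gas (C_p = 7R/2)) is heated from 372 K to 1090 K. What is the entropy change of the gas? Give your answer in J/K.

At constant pressure, ΔS = nC_p ln(T₂/T₁) with C_p = 7R/2 = 29.1 J mol⁻¹ K⁻¹.
ΔS = 0.376 × 29.1 × ln(1090/372) = 11.8 J/K.

ΔS = 11.8 J/K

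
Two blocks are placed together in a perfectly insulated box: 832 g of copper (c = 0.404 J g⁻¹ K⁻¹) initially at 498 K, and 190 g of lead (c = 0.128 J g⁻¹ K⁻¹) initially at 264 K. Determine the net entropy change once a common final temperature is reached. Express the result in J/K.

ΔS_total = 3.82 J/K

Energy balance: T_f = (m₁c₁T₁ + m₂c₂T₂)/(m₁c₁ + m₂c₂) = 482.21 K.
ΔS₁ = m₁c₁ ln(T_f/T₁) = 336.128 × ln(482.21/498) = -10.83 J/K.
ΔS₂ = m₂c₂ ln(T_f/T₂) = 24.32 × ln(482.21/264) = 14.65 J/K.
ΔS_total = -10.83 + 14.65 = 3.82 J/K.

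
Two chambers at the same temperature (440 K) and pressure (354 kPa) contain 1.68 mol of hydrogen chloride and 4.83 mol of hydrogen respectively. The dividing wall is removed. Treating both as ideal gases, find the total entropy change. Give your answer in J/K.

ΔS_mix = 30.9 J/K

Mole fractions: x_A = 1.68/6.51 = 0.258, x_B = 0.742.
ΔS_mix = −R(n_A ln x_A + n_B ln x_B) = −8.314 × (1.68 ln 0.258 + 4.83 ln 0.742) = 30.9 J/K.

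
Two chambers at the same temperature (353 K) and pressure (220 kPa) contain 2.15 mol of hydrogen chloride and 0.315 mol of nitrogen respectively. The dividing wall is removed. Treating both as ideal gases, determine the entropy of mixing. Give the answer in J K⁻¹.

ΔS_mix = 7.83 J/K

Mole fractions: x_A = 2.15/2.46 = 0.872, x_B = 0.128.
ΔS_mix = −R(n_A ln x_A + n_B ln x_B) = −8.314 × (2.15 ln 0.872 + 0.315 ln 0.128) = 7.83 J/K.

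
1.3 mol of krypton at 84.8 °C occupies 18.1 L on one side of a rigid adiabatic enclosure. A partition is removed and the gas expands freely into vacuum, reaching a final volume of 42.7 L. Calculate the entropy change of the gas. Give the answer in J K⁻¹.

ΔS_gas = 9.28 J/K

For an ideal gas in free expansion Q = 0 and W = 0, so T is unchanged.
Entropy is a state function; using a reversible isothermal path, ΔS_gas = nR ln(V₂/V₁) = 1.3 × 8.314 × ln(42.7/18.1) = 9.28 J/K.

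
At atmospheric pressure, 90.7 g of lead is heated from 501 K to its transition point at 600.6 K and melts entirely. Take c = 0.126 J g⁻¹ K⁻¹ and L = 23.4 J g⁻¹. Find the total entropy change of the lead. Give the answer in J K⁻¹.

Warming step: ΔS₁ = m c ln(T_tr/T_i) = 90.7 × 0.126 × ln(600.6/501) = 2.072 J/K.
Phase change: ΔS₂ = +mL/T_tr = 90.7 × 23.4 / 600.6 = 3.534 J/K.
ΔS_total = (2.072) + (3.534) = 5.61 J/K.

ΔS = 5.61 J/K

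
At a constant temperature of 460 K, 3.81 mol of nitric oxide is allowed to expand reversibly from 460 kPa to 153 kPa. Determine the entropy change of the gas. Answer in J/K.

For an isothermal ideal gas ΔS_gas = nR ln(P₁/P₂) = 3.81 × 8.314 × ln(460/153) = 34.9 J/K.

ΔS_gas = 34.9 J/K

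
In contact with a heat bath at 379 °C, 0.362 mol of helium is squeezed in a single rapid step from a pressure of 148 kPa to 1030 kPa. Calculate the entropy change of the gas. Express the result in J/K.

Entropy is a state function, so ΔS_gas depends only on the end states.
For an isothermal ideal gas ΔS_gas = nR ln(P₁/P₂) = 0.362 × 8.314 × ln(148/1030) = -5.84 J/K.

ΔS_gas = -5.84 J/K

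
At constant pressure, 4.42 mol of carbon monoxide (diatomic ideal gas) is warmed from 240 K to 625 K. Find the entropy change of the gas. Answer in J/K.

ΔS = 123 J/K

At constant pressure, ΔS = nC_p ln(T₂/T₁) with C_p = 7R/2 = 29.1 J mol⁻¹ K⁻¹.
ΔS = 4.42 × 29.1 × ln(625/240) = 123 J/K.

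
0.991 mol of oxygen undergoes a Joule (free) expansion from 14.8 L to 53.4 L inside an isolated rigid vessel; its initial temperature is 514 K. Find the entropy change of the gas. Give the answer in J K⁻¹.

ΔS_gas = 10.6 J/K

For an ideal gas in free expansion Q = 0 and W = 0, so T is unchanged.
Entropy is a state function; using a reversible isothermal path, ΔS_gas = nR ln(V₂/V₁) = 0.991 × 8.314 × ln(53.4/14.8) = 10.6 J/K.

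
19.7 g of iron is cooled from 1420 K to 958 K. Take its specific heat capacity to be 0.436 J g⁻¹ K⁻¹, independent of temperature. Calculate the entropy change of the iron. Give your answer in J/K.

ΔS = -3.38 J/K

ΔS = ∫dQ_rev/T = m c ln(T₂/T₁) = 19.7 × 0.436 × ln(958/1420) = -3.38 J/K.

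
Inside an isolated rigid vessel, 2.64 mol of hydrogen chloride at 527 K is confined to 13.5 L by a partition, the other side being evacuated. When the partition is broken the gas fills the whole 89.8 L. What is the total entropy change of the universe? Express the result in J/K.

No heat is exchanged and no work is done, so the ideal-gas temperature stays constant.
Entropy is a state function; using a reversible isothermal path, ΔS_gas = nR ln(V₂/V₁) = 2.64 × 8.314 × ln(89.8/13.5) = 41.6 J/K.
The insulated surroundings exchange no heat, so ΔS_surr = 0 and ΔS_universe = ΔS_gas.

ΔS_universe = 41.6 J/K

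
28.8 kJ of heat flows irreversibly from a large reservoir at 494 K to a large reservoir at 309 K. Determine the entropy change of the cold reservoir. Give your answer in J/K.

ΔS_cold = 93.2 J/K

The cold reservoir gains heat Q, so ΔS_cold = +Q/T_C = 28800/309 = 93.2 J/K.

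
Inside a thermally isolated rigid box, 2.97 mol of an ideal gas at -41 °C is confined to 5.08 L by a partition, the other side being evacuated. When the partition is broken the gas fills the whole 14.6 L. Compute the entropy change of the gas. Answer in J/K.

ΔS_gas = 26.1 J/K

For an ideal gas in free expansion Q = 0 and W = 0, so T is unchanged.
Entropy is a state function; using a reversible isothermal path, ΔS_gas = nR ln(V₂/V₁) = 2.97 × 8.314 × ln(14.6/5.08) = 26.1 J/K.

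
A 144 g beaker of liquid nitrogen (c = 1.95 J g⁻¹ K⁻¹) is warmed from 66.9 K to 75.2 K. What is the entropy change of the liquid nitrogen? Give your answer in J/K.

ΔS = 32.8 J/K

ΔS = ∫dQ_rev/T = m c ln(T₂/T₁) = 144 × 1.95 × ln(75.2/66.9) = 32.8 J/K.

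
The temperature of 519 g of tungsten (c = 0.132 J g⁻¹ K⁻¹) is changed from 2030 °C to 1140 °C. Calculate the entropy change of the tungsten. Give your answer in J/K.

In kelvin: T₁ = 2303.15 K, T₂ = 1413.15 K. ΔS = ∫dQ_rev/T = m c ln(T₂/T₁) = 519 × 0.132 × ln(1413.15/2303.15) = -33.5 J/K.

ΔS = -33.5 J/K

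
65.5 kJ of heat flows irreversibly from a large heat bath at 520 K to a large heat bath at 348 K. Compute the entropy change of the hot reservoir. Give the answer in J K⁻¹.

The hot reservoir loses heat Q, so ΔS_hot = −Q/T_H = −65500/520 = -126 J/K.

ΔS_hot = -126 J/K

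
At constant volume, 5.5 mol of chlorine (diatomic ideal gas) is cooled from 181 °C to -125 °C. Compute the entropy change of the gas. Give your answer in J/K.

ΔS = -128 J/K

In kelvin: T₁ = 454.15 K, T₂ = 148.15 K. At constant volume, ΔS = nC_V ln(T₂/T₁) with C_V = 5R/2 = 20.79 J mol⁻¹ K⁻¹.
ΔS = 5.5 × 20.79 × ln(148.15/454.15) = -128 J/K.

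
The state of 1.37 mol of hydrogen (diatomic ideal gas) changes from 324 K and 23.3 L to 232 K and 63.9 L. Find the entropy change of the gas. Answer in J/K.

ΔS = 1.98 J/K

Entropy is a state function: ΔS = nC_V ln(T₂/T₁) + nR ln(V₂/V₁), with C_V = 5R/2 = 20.79 J mol⁻¹ K⁻¹ for a diatomic ideal gas.
ΔS = 1.37 × [20.79 × ln(232/324) + 8.314 × ln(63.9/23.3)] = 1.98 J/K.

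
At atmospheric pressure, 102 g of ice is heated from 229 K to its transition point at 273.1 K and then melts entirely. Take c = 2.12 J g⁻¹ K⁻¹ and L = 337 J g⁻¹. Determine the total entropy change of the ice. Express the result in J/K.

ΔS = 164 J/K

Warming step: ΔS₁ = m c ln(T_tr/T_i) = 102 × 2.12 × ln(273.1/229) = 38.08 J/K.
Phase change: ΔS₂ = +mL/T_tr = 102 × 337 / 273.1 = 125.9 J/K.
ΔS_total = (38.08) + (125.9) = 164 J/K.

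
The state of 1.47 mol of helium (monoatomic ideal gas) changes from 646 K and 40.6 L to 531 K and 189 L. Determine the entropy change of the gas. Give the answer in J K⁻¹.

ΔS = 15.2 J/K

Entropy is a state function: ΔS = nC_V ln(T₂/T₁) + nR ln(V₂/V₁), with C_V = 3R/2 = 12.47 J mol⁻¹ K⁻¹ for a monoatomic ideal gas.
ΔS = 1.47 × [12.47 × ln(531/646) + 8.314 × ln(189/40.6)] = 15.2 J/K.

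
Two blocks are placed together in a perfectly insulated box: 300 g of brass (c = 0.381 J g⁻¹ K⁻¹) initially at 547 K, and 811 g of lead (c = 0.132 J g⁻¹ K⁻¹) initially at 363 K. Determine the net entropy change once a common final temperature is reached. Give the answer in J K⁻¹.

ΔS_total = 4.59 J/K

Energy balance: T_f = (m₁c₁T₁ + m₂c₂T₂)/(m₁c₁ + m₂c₂) = 458.01 K.
ΔS₁ = m₁c₁ ln(T_f/T₁) = 114.3 × ln(458.01/547) = -20.294 J/K.
ΔS₂ = m₂c₂ ln(T_f/T₂) = 107.052 × ln(458.01/363) = 24.889 J/K.
ΔS_total = -20.294 + 24.889 = 4.59 J/K.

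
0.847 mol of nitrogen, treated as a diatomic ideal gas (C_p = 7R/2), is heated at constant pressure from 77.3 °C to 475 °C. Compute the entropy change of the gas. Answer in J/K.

In kelvin: T₁ = 350.45 K, T₂ = 748.15 K. At constant pressure, ΔS = nC_p ln(T₂/T₁) with C_p = 7R/2 = 29.1 J mol⁻¹ K⁻¹.
ΔS = 0.847 × 29.1 × ln(748.15/350.45) = 18.7 J/K.

ΔS = 18.7 J/K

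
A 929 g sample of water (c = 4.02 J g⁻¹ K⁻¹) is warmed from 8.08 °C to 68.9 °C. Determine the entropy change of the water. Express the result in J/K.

ΔS = 731 J/K

In kelvin: T₁ = 281.23 K, T₂ = 342.05 K. ΔS = ∫dQ_rev/T = m c ln(T₂/T₁) = 929 × 4.02 × ln(342.05/281.23) = 731 J/K.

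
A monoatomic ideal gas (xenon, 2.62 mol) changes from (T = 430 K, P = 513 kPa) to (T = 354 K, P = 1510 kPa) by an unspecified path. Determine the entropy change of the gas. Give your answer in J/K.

ΔS = -34.1 J/K

ΔS = nC_p ln(T₂/T₁) − nR ln(P₂/P₁), with C_p = 5R/2 = 20.79 J mol⁻¹ K⁻¹ for a monoatomic ideal gas.
ΔS = 2.62 × [20.79 × ln(354/430) − 8.314 × ln(1510/513)] = -34.1 J/K.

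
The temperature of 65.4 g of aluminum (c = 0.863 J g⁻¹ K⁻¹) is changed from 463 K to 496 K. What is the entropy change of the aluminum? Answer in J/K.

ΔS = 3.89 J/K

ΔS = ∫dQ_rev/T = m c ln(T₂/T₁) = 65.4 × 0.863 × ln(496/463) = 3.89 J/K.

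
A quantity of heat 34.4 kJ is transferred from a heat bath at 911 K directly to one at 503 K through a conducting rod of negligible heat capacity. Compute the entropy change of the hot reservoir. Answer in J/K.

The hot reservoir loses heat Q, so ΔS_hot = −Q/T_H = −34400/911 = -37.8 J/K.

ΔS_hot = -37.8 J/K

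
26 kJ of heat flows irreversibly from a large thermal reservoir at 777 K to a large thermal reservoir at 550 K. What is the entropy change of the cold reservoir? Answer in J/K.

ΔS_cold = 47.3 J/K

The cold reservoir gains heat Q, so ΔS_cold = +Q/T_C = 26000/550 = 47.3 J/K.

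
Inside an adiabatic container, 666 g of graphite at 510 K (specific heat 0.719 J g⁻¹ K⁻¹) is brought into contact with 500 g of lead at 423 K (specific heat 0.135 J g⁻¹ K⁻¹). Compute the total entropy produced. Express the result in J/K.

ΔS_total = 0.987 J/K

Energy balance: T_f = (m₁c₁T₁ + m₂c₂T₂)/(m₁c₁ + m₂c₂) = 499.25 K.
ΔS₁ = m₁c₁ ln(T_f/T₁) = 478.854 × ln(499.25/510) = -10.2 J/K.
ΔS₂ = m₂c₂ ln(T_f/T₂) = 67.5 × ln(499.25/423) = 11.187 J/K.
ΔS_total = -10.2 + 11.187 = 0.987 J/K.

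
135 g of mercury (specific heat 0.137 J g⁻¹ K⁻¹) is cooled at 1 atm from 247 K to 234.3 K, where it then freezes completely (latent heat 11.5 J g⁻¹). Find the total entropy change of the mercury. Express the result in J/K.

ΔS = -7.6 J/K

Cooling step: ΔS₁ = m c ln(T_tr/T_i) = 135 × 0.137 × ln(234.3/247) = -0.9763 J/K.
Phase change: ΔS₂ = −mL/T_tr = −135 × 11.5 / 234.3 = -6.626 J/K.
ΔS_total = (-0.9763) + (-6.626) = -7.6 J/K.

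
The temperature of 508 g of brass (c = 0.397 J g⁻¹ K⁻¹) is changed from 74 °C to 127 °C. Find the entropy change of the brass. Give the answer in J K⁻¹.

ΔS = 28.7 J/K

In kelvin: T₁ = 347.15 K, T₂ = 400.15 K. ΔS = ∫dQ_rev/T = m c ln(T₂/T₁) = 508 × 0.397 × ln(400.15/347.15) = 28.7 J/K.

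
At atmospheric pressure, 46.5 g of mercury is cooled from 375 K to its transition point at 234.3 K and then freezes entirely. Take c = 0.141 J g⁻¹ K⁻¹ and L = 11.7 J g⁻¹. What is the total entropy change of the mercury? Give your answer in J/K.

Cooling step: ΔS₁ = m c ln(T_tr/T_i) = 46.5 × 0.141 × ln(234.3/375) = -3.084 J/K.
Phase change: ΔS₂ = −mL/T_tr = −46.5 × 11.7 / 234.3 = -2.322 J/K.
ΔS_total = (-3.084) + (-2.322) = -5.41 J/K.

ΔS = -5.41 J/K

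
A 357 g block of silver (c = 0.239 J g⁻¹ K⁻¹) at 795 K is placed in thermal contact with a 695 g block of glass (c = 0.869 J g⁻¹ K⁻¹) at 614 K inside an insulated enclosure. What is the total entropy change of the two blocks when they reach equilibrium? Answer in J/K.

ΔS_total = 2.66 J/K

Energy balance: T_f = (m₁c₁T₁ + m₂c₂T₂)/(m₁c₁ + m₂c₂) = 636.41 K.
ΔS₁ = m₁c₁ ln(T_f/T₁) = 85.323 × ln(636.41/795) = -18.985 J/K.
ΔS₂ = m₂c₂ ln(T_f/T₂) = 603.955 × ln(636.41/614) = 21.646 J/K.
ΔS_total = -18.985 + 21.646 = 2.66 J/K.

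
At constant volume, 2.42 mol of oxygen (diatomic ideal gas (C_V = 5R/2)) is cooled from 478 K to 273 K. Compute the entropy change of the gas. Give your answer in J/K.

ΔS = -28.2 J/K

At constant volume, ΔS = nC_V ln(T₂/T₁) with C_V = 5R/2 = 20.79 J mol⁻¹ K⁻¹.
ΔS = 2.42 × 20.79 × ln(273/478) = -28.2 J/K.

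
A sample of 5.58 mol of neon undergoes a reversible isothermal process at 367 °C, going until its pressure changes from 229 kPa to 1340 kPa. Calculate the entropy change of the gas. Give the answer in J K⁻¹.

ΔS_gas = -82 J/K

For an isothermal ideal gas ΔS_gas = nR ln(P₁/P₂) = 5.58 × 8.314 × ln(229/1340) = -82 J/K.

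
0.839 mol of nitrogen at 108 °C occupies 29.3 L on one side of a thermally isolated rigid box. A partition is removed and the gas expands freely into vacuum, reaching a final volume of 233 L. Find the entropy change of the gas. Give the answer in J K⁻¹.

ΔS_gas = 14.5 J/K

For an ideal gas in free expansion Q = 0 and W = 0, so T is unchanged.
Entropy is a state function; using a reversible isothermal path, ΔS_gas = nR ln(V₂/V₁) = 0.839 × 8.314 × ln(233/29.3) = 14.5 J/K.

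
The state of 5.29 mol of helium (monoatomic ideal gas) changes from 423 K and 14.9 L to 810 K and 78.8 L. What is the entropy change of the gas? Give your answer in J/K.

Entropy is a state function: ΔS = nC_V ln(T₂/T₁) + nR ln(V₂/V₁), with C_V = 3R/2 = 12.47 J mol⁻¹ K⁻¹ for a monoatomic ideal gas.
ΔS = 5.29 × [12.47 × ln(810/423) + 8.314 × ln(78.8/14.9)] = 116 J/K.

ΔS = 116 J/K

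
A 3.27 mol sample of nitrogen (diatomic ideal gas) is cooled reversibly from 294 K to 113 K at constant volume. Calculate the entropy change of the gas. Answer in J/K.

At constant volume, ΔS = nC_V ln(T₂/T₁) with C_V = 5R/2 = 20.79 J mol⁻¹ K⁻¹.
ΔS = 3.27 × 20.79 × ln(113/294) = -65 J/K.

ΔS = -65 J/K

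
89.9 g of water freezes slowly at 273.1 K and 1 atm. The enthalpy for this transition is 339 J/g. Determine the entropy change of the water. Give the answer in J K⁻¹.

ΔS = -112 J/K

Heat released by the substance: Q = −mL = −89.9 × 339 = −30476.1 J.
At constant T, ΔS = Q_rev/T = −30476.1 / 273.1 = -112 J/K.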